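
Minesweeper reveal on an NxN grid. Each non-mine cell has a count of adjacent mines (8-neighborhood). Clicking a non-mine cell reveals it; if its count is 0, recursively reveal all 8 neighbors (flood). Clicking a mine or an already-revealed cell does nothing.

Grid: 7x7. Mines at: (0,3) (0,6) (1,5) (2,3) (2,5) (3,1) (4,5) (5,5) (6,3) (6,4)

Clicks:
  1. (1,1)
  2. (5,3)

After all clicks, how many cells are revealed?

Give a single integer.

Click 1 (1,1) count=0: revealed 9 new [(0,0) (0,1) (0,2) (1,0) (1,1) (1,2) (2,0) (2,1) (2,2)] -> total=9
Click 2 (5,3) count=2: revealed 1 new [(5,3)] -> total=10

Answer: 10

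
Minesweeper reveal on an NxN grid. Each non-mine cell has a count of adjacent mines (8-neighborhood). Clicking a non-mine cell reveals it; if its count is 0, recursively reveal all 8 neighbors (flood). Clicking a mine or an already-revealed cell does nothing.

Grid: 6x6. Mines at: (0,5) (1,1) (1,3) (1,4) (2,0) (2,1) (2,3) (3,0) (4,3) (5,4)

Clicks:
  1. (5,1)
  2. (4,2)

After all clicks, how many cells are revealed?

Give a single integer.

Click 1 (5,1) count=0: revealed 6 new [(4,0) (4,1) (4,2) (5,0) (5,1) (5,2)] -> total=6
Click 2 (4,2) count=1: revealed 0 new [(none)] -> total=6

Answer: 6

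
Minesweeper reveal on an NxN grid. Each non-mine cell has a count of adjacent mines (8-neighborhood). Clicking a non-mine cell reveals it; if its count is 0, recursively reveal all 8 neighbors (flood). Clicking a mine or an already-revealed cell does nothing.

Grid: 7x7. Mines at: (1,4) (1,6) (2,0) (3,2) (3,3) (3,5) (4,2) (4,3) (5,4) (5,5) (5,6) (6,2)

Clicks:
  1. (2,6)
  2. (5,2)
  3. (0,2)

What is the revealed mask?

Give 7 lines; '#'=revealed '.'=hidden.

Click 1 (2,6) count=2: revealed 1 new [(2,6)] -> total=1
Click 2 (5,2) count=3: revealed 1 new [(5,2)] -> total=2
Click 3 (0,2) count=0: revealed 11 new [(0,0) (0,1) (0,2) (0,3) (1,0) (1,1) (1,2) (1,3) (2,1) (2,2) (2,3)] -> total=13

Answer: ####...
####...
.###..#
.......
.......
..#....
.......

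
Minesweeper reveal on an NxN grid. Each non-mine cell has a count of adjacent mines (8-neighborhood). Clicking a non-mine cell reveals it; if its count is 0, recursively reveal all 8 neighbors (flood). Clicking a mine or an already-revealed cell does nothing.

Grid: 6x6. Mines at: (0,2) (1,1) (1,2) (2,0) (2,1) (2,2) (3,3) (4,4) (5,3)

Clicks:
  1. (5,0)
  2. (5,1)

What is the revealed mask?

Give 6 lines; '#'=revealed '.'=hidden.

Answer: ......
......
......
###...
###...
###...

Derivation:
Click 1 (5,0) count=0: revealed 9 new [(3,0) (3,1) (3,2) (4,0) (4,1) (4,2) (5,0) (5,1) (5,2)] -> total=9
Click 2 (5,1) count=0: revealed 0 new [(none)] -> total=9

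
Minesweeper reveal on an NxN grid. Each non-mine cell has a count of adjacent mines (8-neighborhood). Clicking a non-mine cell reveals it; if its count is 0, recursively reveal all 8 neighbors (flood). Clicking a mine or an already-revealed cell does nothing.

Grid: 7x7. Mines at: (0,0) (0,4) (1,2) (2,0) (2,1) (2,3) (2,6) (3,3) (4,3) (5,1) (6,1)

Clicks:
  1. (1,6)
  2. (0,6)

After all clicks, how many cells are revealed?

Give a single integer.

Click 1 (1,6) count=1: revealed 1 new [(1,6)] -> total=1
Click 2 (0,6) count=0: revealed 3 new [(0,5) (0,6) (1,5)] -> total=4

Answer: 4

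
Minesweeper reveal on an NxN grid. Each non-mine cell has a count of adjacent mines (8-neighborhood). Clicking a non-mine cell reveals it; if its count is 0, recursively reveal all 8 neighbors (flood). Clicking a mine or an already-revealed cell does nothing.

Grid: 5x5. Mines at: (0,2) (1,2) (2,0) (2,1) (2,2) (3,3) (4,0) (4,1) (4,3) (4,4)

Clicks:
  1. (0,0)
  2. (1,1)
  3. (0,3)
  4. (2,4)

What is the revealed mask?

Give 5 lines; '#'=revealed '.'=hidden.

Click 1 (0,0) count=0: revealed 4 new [(0,0) (0,1) (1,0) (1,1)] -> total=4
Click 2 (1,1) count=5: revealed 0 new [(none)] -> total=4
Click 3 (0,3) count=2: revealed 1 new [(0,3)] -> total=5
Click 4 (2,4) count=1: revealed 1 new [(2,4)] -> total=6

Answer: ##.#.
##...
....#
.....
.....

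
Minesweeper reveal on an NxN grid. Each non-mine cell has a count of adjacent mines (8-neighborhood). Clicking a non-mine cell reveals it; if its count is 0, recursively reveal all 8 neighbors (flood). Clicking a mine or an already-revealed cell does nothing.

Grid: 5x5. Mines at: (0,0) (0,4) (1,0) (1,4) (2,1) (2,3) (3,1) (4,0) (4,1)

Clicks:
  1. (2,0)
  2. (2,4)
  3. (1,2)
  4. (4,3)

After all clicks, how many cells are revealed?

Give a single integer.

Click 1 (2,0) count=3: revealed 1 new [(2,0)] -> total=1
Click 2 (2,4) count=2: revealed 1 new [(2,4)] -> total=2
Click 3 (1,2) count=2: revealed 1 new [(1,2)] -> total=3
Click 4 (4,3) count=0: revealed 6 new [(3,2) (3,3) (3,4) (4,2) (4,3) (4,4)] -> total=9

Answer: 9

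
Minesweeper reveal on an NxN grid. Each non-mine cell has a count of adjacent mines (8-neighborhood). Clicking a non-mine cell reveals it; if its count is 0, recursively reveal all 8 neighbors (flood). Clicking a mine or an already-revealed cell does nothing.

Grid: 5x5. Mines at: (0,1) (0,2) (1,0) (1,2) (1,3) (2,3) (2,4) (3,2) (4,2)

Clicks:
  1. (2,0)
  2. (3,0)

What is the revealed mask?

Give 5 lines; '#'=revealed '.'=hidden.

Answer: .....
.....
##...
##...
##...

Derivation:
Click 1 (2,0) count=1: revealed 1 new [(2,0)] -> total=1
Click 2 (3,0) count=0: revealed 5 new [(2,1) (3,0) (3,1) (4,0) (4,1)] -> total=6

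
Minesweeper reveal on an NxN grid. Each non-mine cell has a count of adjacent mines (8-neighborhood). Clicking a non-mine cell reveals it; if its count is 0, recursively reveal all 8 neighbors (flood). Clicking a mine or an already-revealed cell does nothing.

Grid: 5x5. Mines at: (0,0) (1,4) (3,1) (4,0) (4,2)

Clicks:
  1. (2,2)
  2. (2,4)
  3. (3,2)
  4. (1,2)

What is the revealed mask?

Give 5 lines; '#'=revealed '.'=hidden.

Answer: .###.
.###.
.####
..#..
.....

Derivation:
Click 1 (2,2) count=1: revealed 1 new [(2,2)] -> total=1
Click 2 (2,4) count=1: revealed 1 new [(2,4)] -> total=2
Click 3 (3,2) count=2: revealed 1 new [(3,2)] -> total=3
Click 4 (1,2) count=0: revealed 8 new [(0,1) (0,2) (0,3) (1,1) (1,2) (1,3) (2,1) (2,3)] -> total=11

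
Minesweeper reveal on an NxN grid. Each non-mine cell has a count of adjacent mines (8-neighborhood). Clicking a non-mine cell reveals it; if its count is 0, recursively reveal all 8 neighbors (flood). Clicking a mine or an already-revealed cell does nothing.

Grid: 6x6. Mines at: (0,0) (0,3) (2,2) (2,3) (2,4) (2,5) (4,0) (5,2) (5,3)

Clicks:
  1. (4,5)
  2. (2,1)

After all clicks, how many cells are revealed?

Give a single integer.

Answer: 7

Derivation:
Click 1 (4,5) count=0: revealed 6 new [(3,4) (3,5) (4,4) (4,5) (5,4) (5,5)] -> total=6
Click 2 (2,1) count=1: revealed 1 new [(2,1)] -> total=7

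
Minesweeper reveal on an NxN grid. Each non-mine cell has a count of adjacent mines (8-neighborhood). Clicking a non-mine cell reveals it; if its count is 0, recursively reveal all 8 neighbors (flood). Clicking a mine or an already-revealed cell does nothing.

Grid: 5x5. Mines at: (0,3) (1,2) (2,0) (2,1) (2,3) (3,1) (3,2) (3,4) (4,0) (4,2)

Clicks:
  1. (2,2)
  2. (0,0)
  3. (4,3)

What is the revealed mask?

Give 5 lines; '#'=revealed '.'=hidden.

Answer: ##...
##...
..#..
.....
...#.

Derivation:
Click 1 (2,2) count=5: revealed 1 new [(2,2)] -> total=1
Click 2 (0,0) count=0: revealed 4 new [(0,0) (0,1) (1,0) (1,1)] -> total=5
Click 3 (4,3) count=3: revealed 1 new [(4,3)] -> total=6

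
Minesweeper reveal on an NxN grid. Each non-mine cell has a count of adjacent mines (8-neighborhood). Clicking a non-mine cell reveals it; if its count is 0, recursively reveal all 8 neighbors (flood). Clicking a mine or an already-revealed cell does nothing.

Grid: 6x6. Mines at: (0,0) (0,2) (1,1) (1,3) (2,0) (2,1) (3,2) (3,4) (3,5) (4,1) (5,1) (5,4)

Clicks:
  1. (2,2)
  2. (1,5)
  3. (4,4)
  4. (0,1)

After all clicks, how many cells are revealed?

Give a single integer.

Answer: 9

Derivation:
Click 1 (2,2) count=4: revealed 1 new [(2,2)] -> total=1
Click 2 (1,5) count=0: revealed 6 new [(0,4) (0,5) (1,4) (1,5) (2,4) (2,5)] -> total=7
Click 3 (4,4) count=3: revealed 1 new [(4,4)] -> total=8
Click 4 (0,1) count=3: revealed 1 new [(0,1)] -> total=9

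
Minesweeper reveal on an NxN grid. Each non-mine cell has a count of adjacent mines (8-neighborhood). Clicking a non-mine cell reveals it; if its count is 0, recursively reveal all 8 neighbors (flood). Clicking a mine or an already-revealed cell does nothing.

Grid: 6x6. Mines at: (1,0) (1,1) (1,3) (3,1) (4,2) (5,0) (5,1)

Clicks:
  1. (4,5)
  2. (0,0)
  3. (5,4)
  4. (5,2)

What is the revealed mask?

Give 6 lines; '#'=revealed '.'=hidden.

Click 1 (4,5) count=0: revealed 16 new [(0,4) (0,5) (1,4) (1,5) (2,3) (2,4) (2,5) (3,3) (3,4) (3,5) (4,3) (4,4) (4,5) (5,3) (5,4) (5,5)] -> total=16
Click 2 (0,0) count=2: revealed 1 new [(0,0)] -> total=17
Click 3 (5,4) count=0: revealed 0 new [(none)] -> total=17
Click 4 (5,2) count=2: revealed 1 new [(5,2)] -> total=18

Answer: #...##
....##
...###
...###
...###
..####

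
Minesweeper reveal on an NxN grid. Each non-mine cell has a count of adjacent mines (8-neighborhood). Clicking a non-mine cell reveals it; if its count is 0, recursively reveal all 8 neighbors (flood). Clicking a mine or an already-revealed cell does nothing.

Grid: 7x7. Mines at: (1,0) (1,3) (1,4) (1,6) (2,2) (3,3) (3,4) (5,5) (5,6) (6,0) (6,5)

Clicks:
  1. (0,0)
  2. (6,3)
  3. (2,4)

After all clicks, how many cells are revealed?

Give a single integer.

Click 1 (0,0) count=1: revealed 1 new [(0,0)] -> total=1
Click 2 (6,3) count=0: revealed 19 new [(2,0) (2,1) (3,0) (3,1) (3,2) (4,0) (4,1) (4,2) (4,3) (4,4) (5,0) (5,1) (5,2) (5,3) (5,4) (6,1) (6,2) (6,3) (6,4)] -> total=20
Click 3 (2,4) count=4: revealed 1 new [(2,4)] -> total=21

Answer: 21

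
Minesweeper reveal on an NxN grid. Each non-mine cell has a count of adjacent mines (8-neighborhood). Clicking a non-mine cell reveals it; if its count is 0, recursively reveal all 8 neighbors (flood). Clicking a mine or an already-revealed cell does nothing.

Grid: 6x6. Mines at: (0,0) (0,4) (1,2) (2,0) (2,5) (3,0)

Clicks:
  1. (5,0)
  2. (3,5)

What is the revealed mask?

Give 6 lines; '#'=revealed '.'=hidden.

Click 1 (5,0) count=0: revealed 21 new [(2,1) (2,2) (2,3) (2,4) (3,1) (3,2) (3,3) (3,4) (3,5) (4,0) (4,1) (4,2) (4,3) (4,4) (4,5) (5,0) (5,1) (5,2) (5,3) (5,4) (5,5)] -> total=21
Click 2 (3,5) count=1: revealed 0 new [(none)] -> total=21

Answer: ......
......
.####.
.#####
######
######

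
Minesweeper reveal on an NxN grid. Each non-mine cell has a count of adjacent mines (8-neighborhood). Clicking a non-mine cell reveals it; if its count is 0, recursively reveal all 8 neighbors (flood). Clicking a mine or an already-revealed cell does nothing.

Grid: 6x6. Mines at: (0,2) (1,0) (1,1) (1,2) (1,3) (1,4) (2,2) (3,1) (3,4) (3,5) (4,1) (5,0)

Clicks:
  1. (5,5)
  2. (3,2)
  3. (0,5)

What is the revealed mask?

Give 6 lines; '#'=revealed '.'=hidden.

Click 1 (5,5) count=0: revealed 8 new [(4,2) (4,3) (4,4) (4,5) (5,2) (5,3) (5,4) (5,5)] -> total=8
Click 2 (3,2) count=3: revealed 1 new [(3,2)] -> total=9
Click 3 (0,5) count=1: revealed 1 new [(0,5)] -> total=10

Answer: .....#
......
......
..#...
..####
..####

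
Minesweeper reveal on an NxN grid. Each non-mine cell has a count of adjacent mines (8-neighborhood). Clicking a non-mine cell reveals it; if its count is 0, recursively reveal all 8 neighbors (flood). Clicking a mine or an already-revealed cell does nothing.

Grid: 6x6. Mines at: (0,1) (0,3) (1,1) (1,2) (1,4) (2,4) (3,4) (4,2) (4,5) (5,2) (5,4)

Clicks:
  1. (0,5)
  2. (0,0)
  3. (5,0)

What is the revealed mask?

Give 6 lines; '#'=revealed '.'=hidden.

Answer: #....#
......
##....
##....
##....
##....

Derivation:
Click 1 (0,5) count=1: revealed 1 new [(0,5)] -> total=1
Click 2 (0,0) count=2: revealed 1 new [(0,0)] -> total=2
Click 3 (5,0) count=0: revealed 8 new [(2,0) (2,1) (3,0) (3,1) (4,0) (4,1) (5,0) (5,1)] -> total=10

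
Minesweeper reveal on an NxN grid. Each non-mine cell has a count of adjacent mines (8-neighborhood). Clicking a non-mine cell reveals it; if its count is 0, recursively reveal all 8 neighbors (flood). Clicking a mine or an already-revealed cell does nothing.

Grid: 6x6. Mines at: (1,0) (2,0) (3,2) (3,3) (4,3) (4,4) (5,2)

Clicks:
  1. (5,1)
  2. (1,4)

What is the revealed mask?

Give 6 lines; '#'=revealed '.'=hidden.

Answer: .#####
.#####
.#####
....##
......
.#....

Derivation:
Click 1 (5,1) count=1: revealed 1 new [(5,1)] -> total=1
Click 2 (1,4) count=0: revealed 17 new [(0,1) (0,2) (0,3) (0,4) (0,5) (1,1) (1,2) (1,3) (1,4) (1,5) (2,1) (2,2) (2,3) (2,4) (2,5) (3,4) (3,5)] -> total=18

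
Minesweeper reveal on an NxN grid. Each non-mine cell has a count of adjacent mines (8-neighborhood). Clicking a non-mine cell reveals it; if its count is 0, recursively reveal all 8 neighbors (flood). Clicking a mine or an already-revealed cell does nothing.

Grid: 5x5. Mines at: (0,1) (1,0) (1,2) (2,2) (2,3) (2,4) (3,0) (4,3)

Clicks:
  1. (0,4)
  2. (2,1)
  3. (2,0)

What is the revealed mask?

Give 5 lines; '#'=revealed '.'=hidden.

Answer: ...##
...##
##...
.....
.....

Derivation:
Click 1 (0,4) count=0: revealed 4 new [(0,3) (0,4) (1,3) (1,4)] -> total=4
Click 2 (2,1) count=4: revealed 1 new [(2,1)] -> total=5
Click 3 (2,0) count=2: revealed 1 new [(2,0)] -> total=6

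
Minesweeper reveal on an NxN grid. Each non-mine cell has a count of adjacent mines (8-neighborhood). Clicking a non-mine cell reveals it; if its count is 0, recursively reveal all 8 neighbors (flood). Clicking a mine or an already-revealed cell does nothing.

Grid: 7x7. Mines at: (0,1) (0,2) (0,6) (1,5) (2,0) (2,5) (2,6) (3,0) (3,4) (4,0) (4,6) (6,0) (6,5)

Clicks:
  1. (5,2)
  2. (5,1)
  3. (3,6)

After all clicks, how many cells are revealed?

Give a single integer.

Click 1 (5,2) count=0: revealed 21 new [(1,1) (1,2) (1,3) (2,1) (2,2) (2,3) (3,1) (3,2) (3,3) (4,1) (4,2) (4,3) (4,4) (5,1) (5,2) (5,3) (5,4) (6,1) (6,2) (6,3) (6,4)] -> total=21
Click 2 (5,1) count=2: revealed 0 new [(none)] -> total=21
Click 3 (3,6) count=3: revealed 1 new [(3,6)] -> total=22

Answer: 22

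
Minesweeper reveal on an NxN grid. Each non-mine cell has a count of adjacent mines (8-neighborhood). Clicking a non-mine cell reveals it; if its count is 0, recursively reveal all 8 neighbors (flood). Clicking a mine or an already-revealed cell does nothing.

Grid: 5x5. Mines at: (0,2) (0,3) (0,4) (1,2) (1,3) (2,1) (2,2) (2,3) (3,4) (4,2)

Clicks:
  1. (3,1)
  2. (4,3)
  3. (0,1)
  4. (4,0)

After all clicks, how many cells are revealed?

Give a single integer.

Click 1 (3,1) count=3: revealed 1 new [(3,1)] -> total=1
Click 2 (4,3) count=2: revealed 1 new [(4,3)] -> total=2
Click 3 (0,1) count=2: revealed 1 new [(0,1)] -> total=3
Click 4 (4,0) count=0: revealed 3 new [(3,0) (4,0) (4,1)] -> total=6

Answer: 6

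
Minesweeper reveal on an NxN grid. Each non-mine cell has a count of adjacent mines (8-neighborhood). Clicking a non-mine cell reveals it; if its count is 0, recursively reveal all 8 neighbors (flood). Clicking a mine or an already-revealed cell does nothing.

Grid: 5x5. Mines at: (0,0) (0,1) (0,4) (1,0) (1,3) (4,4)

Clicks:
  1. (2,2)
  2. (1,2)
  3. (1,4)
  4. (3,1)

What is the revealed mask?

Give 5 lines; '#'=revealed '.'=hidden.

Answer: .....
..#.#
####.
####.
####.

Derivation:
Click 1 (2,2) count=1: revealed 1 new [(2,2)] -> total=1
Click 2 (1,2) count=2: revealed 1 new [(1,2)] -> total=2
Click 3 (1,4) count=2: revealed 1 new [(1,4)] -> total=3
Click 4 (3,1) count=0: revealed 11 new [(2,0) (2,1) (2,3) (3,0) (3,1) (3,2) (3,3) (4,0) (4,1) (4,2) (4,3)] -> total=14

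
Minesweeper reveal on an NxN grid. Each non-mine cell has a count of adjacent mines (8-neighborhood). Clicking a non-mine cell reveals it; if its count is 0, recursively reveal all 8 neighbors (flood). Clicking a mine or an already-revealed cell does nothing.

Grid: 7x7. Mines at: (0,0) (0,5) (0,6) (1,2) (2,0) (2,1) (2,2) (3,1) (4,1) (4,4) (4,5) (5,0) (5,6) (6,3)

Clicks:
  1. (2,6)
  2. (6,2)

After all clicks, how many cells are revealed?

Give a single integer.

Answer: 13

Derivation:
Click 1 (2,6) count=0: revealed 12 new [(1,3) (1,4) (1,5) (1,6) (2,3) (2,4) (2,5) (2,6) (3,3) (3,4) (3,5) (3,6)] -> total=12
Click 2 (6,2) count=1: revealed 1 new [(6,2)] -> total=13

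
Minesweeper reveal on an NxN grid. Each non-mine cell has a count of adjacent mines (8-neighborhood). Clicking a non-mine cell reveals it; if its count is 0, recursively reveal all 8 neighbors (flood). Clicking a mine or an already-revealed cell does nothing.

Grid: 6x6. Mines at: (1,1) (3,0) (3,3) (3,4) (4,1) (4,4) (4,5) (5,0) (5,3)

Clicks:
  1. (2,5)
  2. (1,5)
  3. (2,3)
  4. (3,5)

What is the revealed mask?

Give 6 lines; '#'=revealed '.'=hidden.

Answer: ..####
..####
..####
.....#
......
......

Derivation:
Click 1 (2,5) count=1: revealed 1 new [(2,5)] -> total=1
Click 2 (1,5) count=0: revealed 11 new [(0,2) (0,3) (0,4) (0,5) (1,2) (1,3) (1,4) (1,5) (2,2) (2,3) (2,4)] -> total=12
Click 3 (2,3) count=2: revealed 0 new [(none)] -> total=12
Click 4 (3,5) count=3: revealed 1 new [(3,5)] -> total=13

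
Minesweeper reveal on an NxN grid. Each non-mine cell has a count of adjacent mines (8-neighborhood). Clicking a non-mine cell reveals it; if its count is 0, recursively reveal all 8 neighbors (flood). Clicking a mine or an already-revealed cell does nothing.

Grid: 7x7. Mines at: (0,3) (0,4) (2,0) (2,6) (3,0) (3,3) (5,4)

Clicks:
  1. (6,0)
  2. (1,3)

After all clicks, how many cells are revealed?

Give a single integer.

Answer: 13

Derivation:
Click 1 (6,0) count=0: revealed 12 new [(4,0) (4,1) (4,2) (4,3) (5,0) (5,1) (5,2) (5,3) (6,0) (6,1) (6,2) (6,3)] -> total=12
Click 2 (1,3) count=2: revealed 1 new [(1,3)] -> total=13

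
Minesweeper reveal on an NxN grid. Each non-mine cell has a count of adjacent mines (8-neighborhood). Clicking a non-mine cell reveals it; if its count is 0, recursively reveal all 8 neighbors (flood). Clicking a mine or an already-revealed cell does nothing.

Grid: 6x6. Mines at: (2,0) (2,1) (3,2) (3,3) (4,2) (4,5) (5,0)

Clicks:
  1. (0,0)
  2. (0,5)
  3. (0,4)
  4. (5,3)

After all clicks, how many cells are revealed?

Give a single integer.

Answer: 19

Derivation:
Click 1 (0,0) count=0: revealed 18 new [(0,0) (0,1) (0,2) (0,3) (0,4) (0,5) (1,0) (1,1) (1,2) (1,3) (1,4) (1,5) (2,2) (2,3) (2,4) (2,5) (3,4) (3,5)] -> total=18
Click 2 (0,5) count=0: revealed 0 new [(none)] -> total=18
Click 3 (0,4) count=0: revealed 0 new [(none)] -> total=18
Click 4 (5,3) count=1: revealed 1 new [(5,3)] -> total=19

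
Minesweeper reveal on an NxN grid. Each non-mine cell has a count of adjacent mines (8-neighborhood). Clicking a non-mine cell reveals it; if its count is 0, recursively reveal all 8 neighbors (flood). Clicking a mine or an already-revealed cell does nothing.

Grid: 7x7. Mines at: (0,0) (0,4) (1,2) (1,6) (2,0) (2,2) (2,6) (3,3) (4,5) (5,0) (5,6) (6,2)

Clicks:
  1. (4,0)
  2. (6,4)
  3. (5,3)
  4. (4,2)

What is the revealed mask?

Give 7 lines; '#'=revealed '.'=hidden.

Click 1 (4,0) count=1: revealed 1 new [(4,0)] -> total=1
Click 2 (6,4) count=0: revealed 6 new [(5,3) (5,4) (5,5) (6,3) (6,4) (6,5)] -> total=7
Click 3 (5,3) count=1: revealed 0 new [(none)] -> total=7
Click 4 (4,2) count=1: revealed 1 new [(4,2)] -> total=8

Answer: .......
.......
.......
.......
#.#....
...###.
...###.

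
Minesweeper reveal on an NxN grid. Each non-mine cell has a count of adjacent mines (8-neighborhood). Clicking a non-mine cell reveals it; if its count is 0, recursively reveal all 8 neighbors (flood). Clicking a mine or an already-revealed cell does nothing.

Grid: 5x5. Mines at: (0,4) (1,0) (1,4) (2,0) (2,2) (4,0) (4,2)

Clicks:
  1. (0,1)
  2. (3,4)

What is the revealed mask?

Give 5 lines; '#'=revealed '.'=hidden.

Click 1 (0,1) count=1: revealed 1 new [(0,1)] -> total=1
Click 2 (3,4) count=0: revealed 6 new [(2,3) (2,4) (3,3) (3,4) (4,3) (4,4)] -> total=7

Answer: .#...
.....
...##
...##
...##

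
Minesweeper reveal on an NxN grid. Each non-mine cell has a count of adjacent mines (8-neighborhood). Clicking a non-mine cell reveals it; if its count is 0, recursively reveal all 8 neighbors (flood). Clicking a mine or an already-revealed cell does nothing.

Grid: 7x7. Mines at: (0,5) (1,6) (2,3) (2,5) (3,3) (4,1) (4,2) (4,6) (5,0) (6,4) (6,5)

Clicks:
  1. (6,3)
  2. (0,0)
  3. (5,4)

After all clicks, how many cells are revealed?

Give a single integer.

Click 1 (6,3) count=1: revealed 1 new [(6,3)] -> total=1
Click 2 (0,0) count=0: revealed 16 new [(0,0) (0,1) (0,2) (0,3) (0,4) (1,0) (1,1) (1,2) (1,3) (1,4) (2,0) (2,1) (2,2) (3,0) (3,1) (3,2)] -> total=17
Click 3 (5,4) count=2: revealed 1 new [(5,4)] -> total=18

Answer: 18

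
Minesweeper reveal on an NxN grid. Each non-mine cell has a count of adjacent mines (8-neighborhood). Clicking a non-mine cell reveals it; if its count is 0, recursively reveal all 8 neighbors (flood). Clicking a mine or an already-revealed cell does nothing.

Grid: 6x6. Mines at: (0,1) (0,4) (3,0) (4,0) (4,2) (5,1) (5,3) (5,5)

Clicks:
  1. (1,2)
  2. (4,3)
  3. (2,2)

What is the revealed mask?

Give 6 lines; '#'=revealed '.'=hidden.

Answer: ......
.#####
.#####
.#####
...###
......

Derivation:
Click 1 (1,2) count=1: revealed 1 new [(1,2)] -> total=1
Click 2 (4,3) count=2: revealed 1 new [(4,3)] -> total=2
Click 3 (2,2) count=0: revealed 16 new [(1,1) (1,3) (1,4) (1,5) (2,1) (2,2) (2,3) (2,4) (2,5) (3,1) (3,2) (3,3) (3,4) (3,5) (4,4) (4,5)] -> total=18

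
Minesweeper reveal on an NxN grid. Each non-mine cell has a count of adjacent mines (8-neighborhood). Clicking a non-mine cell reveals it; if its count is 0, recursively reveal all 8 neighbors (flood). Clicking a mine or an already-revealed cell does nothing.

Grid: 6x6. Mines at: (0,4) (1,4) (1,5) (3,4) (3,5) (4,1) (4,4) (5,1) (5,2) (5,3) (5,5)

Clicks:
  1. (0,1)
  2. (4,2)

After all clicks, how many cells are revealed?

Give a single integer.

Answer: 17

Derivation:
Click 1 (0,1) count=0: revealed 16 new [(0,0) (0,1) (0,2) (0,3) (1,0) (1,1) (1,2) (1,3) (2,0) (2,1) (2,2) (2,3) (3,0) (3,1) (3,2) (3,3)] -> total=16
Click 2 (4,2) count=4: revealed 1 new [(4,2)] -> total=17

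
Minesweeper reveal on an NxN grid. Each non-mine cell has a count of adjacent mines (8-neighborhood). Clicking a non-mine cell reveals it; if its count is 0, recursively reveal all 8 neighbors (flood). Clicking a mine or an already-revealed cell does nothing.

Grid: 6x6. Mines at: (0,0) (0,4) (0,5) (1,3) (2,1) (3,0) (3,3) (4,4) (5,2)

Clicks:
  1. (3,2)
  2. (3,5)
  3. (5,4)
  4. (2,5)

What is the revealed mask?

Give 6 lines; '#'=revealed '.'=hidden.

Answer: ......
....##
....##
..#.##
......
....#.

Derivation:
Click 1 (3,2) count=2: revealed 1 new [(3,2)] -> total=1
Click 2 (3,5) count=1: revealed 1 new [(3,5)] -> total=2
Click 3 (5,4) count=1: revealed 1 new [(5,4)] -> total=3
Click 4 (2,5) count=0: revealed 5 new [(1,4) (1,5) (2,4) (2,5) (3,4)] -> total=8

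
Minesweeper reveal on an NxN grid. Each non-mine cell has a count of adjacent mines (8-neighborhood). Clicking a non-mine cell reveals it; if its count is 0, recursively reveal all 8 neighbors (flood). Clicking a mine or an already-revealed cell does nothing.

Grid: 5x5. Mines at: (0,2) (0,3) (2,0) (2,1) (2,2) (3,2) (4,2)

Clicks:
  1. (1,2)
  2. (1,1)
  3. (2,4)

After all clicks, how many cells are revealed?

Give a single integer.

Answer: 10

Derivation:
Click 1 (1,2) count=4: revealed 1 new [(1,2)] -> total=1
Click 2 (1,1) count=4: revealed 1 new [(1,1)] -> total=2
Click 3 (2,4) count=0: revealed 8 new [(1,3) (1,4) (2,3) (2,4) (3,3) (3,4) (4,3) (4,4)] -> total=10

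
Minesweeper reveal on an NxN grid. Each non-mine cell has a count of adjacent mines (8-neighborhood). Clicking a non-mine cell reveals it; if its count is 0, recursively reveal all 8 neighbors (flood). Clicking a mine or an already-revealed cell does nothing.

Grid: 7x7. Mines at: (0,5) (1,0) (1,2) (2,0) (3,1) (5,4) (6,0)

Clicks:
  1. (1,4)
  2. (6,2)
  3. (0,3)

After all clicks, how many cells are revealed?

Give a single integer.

Click 1 (1,4) count=1: revealed 1 new [(1,4)] -> total=1
Click 2 (6,2) count=0: revealed 9 new [(4,1) (4,2) (4,3) (5,1) (5,2) (5,3) (6,1) (6,2) (6,3)] -> total=10
Click 3 (0,3) count=1: revealed 1 new [(0,3)] -> total=11

Answer: 11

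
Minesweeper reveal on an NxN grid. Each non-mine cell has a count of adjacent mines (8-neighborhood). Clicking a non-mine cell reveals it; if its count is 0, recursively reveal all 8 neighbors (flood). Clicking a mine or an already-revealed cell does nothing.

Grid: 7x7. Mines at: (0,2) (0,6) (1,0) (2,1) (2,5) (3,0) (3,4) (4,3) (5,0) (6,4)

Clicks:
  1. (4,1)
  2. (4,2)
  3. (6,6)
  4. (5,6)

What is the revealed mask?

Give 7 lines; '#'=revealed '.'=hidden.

Answer: .......
.......
.......
.....##
.##..##
.....##
.....##

Derivation:
Click 1 (4,1) count=2: revealed 1 new [(4,1)] -> total=1
Click 2 (4,2) count=1: revealed 1 new [(4,2)] -> total=2
Click 3 (6,6) count=0: revealed 8 new [(3,5) (3,6) (4,5) (4,6) (5,5) (5,6) (6,5) (6,6)] -> total=10
Click 4 (5,6) count=0: revealed 0 new [(none)] -> total=10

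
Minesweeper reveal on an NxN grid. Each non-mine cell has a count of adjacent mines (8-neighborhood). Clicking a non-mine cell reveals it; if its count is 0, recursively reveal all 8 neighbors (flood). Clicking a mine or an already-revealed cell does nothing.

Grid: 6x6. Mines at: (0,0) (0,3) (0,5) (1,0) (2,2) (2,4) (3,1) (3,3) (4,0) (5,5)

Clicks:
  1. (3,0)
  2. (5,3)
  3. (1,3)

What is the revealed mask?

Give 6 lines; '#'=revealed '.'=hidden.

Click 1 (3,0) count=2: revealed 1 new [(3,0)] -> total=1
Click 2 (5,3) count=0: revealed 8 new [(4,1) (4,2) (4,3) (4,4) (5,1) (5,2) (5,3) (5,4)] -> total=9
Click 3 (1,3) count=3: revealed 1 new [(1,3)] -> total=10

Answer: ......
...#..
......
#.....
.####.
.####.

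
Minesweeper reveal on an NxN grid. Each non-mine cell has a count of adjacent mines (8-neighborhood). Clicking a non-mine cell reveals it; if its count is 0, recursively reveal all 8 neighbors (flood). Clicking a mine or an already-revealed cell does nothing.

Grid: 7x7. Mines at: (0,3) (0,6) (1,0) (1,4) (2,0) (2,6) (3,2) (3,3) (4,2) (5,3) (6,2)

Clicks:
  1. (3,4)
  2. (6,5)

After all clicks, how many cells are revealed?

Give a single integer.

Answer: 12

Derivation:
Click 1 (3,4) count=1: revealed 1 new [(3,4)] -> total=1
Click 2 (6,5) count=0: revealed 11 new [(3,5) (3,6) (4,4) (4,5) (4,6) (5,4) (5,5) (5,6) (6,4) (6,5) (6,6)] -> total=12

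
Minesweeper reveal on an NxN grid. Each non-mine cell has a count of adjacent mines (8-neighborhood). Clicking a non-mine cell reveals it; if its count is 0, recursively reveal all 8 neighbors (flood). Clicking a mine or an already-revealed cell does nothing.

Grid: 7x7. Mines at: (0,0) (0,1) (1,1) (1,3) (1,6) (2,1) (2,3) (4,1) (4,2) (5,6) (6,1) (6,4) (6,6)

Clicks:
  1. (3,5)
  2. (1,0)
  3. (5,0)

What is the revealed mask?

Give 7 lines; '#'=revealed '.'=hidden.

Answer: .......
#......
....###
...####
...####
#..###.
.......

Derivation:
Click 1 (3,5) count=0: revealed 14 new [(2,4) (2,5) (2,6) (3,3) (3,4) (3,5) (3,6) (4,3) (4,4) (4,5) (4,6) (5,3) (5,4) (5,5)] -> total=14
Click 2 (1,0) count=4: revealed 1 new [(1,0)] -> total=15
Click 3 (5,0) count=2: revealed 1 new [(5,0)] -> total=16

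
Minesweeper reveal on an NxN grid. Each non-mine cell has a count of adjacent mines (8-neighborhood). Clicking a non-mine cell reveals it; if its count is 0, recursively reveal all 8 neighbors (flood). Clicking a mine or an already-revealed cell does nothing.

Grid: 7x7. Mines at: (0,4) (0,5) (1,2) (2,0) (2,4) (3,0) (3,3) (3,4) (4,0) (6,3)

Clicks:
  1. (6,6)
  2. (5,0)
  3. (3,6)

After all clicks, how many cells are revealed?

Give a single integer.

Click 1 (6,6) count=0: revealed 15 new [(1,5) (1,6) (2,5) (2,6) (3,5) (3,6) (4,4) (4,5) (4,6) (5,4) (5,5) (5,6) (6,4) (6,5) (6,6)] -> total=15
Click 2 (5,0) count=1: revealed 1 new [(5,0)] -> total=16
Click 3 (3,6) count=0: revealed 0 new [(none)] -> total=16

Answer: 16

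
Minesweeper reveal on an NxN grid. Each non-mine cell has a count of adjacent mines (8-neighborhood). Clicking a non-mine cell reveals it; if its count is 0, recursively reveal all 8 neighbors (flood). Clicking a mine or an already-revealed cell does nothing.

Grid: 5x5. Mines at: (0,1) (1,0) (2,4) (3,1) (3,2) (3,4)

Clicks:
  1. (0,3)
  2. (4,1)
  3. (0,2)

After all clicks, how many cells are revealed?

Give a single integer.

Click 1 (0,3) count=0: revealed 6 new [(0,2) (0,3) (0,4) (1,2) (1,3) (1,4)] -> total=6
Click 2 (4,1) count=2: revealed 1 new [(4,1)] -> total=7
Click 3 (0,2) count=1: revealed 0 new [(none)] -> total=7

Answer: 7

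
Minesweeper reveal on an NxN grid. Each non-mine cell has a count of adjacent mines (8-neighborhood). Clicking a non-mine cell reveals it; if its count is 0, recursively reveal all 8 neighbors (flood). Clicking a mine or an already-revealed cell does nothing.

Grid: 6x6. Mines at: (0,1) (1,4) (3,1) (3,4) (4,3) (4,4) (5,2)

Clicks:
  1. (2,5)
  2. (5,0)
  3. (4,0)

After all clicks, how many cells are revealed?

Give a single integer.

Click 1 (2,5) count=2: revealed 1 new [(2,5)] -> total=1
Click 2 (5,0) count=0: revealed 4 new [(4,0) (4,1) (5,0) (5,1)] -> total=5
Click 3 (4,0) count=1: revealed 0 new [(none)] -> total=5

Answer: 5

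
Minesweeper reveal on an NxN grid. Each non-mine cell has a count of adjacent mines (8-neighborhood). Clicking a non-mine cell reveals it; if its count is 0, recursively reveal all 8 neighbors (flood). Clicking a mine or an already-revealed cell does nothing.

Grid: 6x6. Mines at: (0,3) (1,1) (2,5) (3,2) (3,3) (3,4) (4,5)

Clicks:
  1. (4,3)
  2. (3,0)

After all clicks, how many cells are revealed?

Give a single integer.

Click 1 (4,3) count=3: revealed 1 new [(4,3)] -> total=1
Click 2 (3,0) count=0: revealed 13 new [(2,0) (2,1) (3,0) (3,1) (4,0) (4,1) (4,2) (4,4) (5,0) (5,1) (5,2) (5,3) (5,4)] -> total=14

Answer: 14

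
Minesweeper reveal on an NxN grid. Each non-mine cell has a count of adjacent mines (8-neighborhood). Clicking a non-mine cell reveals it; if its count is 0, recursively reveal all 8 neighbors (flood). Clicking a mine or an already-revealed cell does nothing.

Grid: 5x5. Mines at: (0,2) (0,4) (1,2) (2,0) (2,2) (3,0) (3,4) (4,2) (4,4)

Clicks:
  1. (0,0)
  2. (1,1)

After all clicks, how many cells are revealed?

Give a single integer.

Click 1 (0,0) count=0: revealed 4 new [(0,0) (0,1) (1,0) (1,1)] -> total=4
Click 2 (1,1) count=4: revealed 0 new [(none)] -> total=4

Answer: 4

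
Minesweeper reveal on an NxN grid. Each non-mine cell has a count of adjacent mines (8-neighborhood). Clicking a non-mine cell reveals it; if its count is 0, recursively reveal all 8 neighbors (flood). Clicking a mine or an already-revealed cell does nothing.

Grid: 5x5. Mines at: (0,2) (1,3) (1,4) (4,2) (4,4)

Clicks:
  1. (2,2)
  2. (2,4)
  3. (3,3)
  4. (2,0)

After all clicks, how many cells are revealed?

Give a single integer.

Click 1 (2,2) count=1: revealed 1 new [(2,2)] -> total=1
Click 2 (2,4) count=2: revealed 1 new [(2,4)] -> total=2
Click 3 (3,3) count=2: revealed 1 new [(3,3)] -> total=3
Click 4 (2,0) count=0: revealed 12 new [(0,0) (0,1) (1,0) (1,1) (1,2) (2,0) (2,1) (3,0) (3,1) (3,2) (4,0) (4,1)] -> total=15

Answer: 15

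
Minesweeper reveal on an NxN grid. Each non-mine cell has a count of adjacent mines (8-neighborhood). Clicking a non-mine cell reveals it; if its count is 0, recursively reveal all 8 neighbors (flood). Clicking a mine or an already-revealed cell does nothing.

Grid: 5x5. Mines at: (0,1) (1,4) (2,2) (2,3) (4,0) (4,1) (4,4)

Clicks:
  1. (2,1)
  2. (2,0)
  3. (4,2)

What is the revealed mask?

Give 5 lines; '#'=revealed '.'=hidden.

Click 1 (2,1) count=1: revealed 1 new [(2,1)] -> total=1
Click 2 (2,0) count=0: revealed 5 new [(1,0) (1,1) (2,0) (3,0) (3,1)] -> total=6
Click 3 (4,2) count=1: revealed 1 new [(4,2)] -> total=7

Answer: .....
##...
##...
##...
..#..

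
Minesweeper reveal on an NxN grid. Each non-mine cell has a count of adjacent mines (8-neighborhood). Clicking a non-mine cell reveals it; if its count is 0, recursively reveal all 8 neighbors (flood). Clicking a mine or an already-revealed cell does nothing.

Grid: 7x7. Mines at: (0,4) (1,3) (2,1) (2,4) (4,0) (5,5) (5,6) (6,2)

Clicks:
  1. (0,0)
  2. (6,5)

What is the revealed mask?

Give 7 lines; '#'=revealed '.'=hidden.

Click 1 (0,0) count=0: revealed 6 new [(0,0) (0,1) (0,2) (1,0) (1,1) (1,2)] -> total=6
Click 2 (6,5) count=2: revealed 1 new [(6,5)] -> total=7

Answer: ###....
###....
.......
.......
.......
.......
.....#.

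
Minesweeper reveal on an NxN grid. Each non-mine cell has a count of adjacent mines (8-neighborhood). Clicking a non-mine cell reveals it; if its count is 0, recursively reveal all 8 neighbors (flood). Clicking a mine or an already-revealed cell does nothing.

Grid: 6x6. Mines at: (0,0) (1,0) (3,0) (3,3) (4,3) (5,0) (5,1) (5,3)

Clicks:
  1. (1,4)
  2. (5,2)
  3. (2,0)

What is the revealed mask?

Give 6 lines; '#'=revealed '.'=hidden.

Answer: .#####
.#####
######
....##
....##
..#.##

Derivation:
Click 1 (1,4) count=0: revealed 21 new [(0,1) (0,2) (0,3) (0,4) (0,5) (1,1) (1,2) (1,3) (1,4) (1,5) (2,1) (2,2) (2,3) (2,4) (2,5) (3,4) (3,5) (4,4) (4,5) (5,4) (5,5)] -> total=21
Click 2 (5,2) count=3: revealed 1 new [(5,2)] -> total=22
Click 3 (2,0) count=2: revealed 1 new [(2,0)] -> total=23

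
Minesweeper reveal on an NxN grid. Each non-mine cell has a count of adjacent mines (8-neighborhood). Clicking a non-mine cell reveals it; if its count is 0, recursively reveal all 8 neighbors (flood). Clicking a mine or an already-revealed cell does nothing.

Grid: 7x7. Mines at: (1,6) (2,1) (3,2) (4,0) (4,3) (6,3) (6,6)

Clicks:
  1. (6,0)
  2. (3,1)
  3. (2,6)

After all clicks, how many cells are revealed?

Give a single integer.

Click 1 (6,0) count=0: revealed 6 new [(5,0) (5,1) (5,2) (6,0) (6,1) (6,2)] -> total=6
Click 2 (3,1) count=3: revealed 1 new [(3,1)] -> total=7
Click 3 (2,6) count=1: revealed 1 new [(2,6)] -> total=8

Answer: 8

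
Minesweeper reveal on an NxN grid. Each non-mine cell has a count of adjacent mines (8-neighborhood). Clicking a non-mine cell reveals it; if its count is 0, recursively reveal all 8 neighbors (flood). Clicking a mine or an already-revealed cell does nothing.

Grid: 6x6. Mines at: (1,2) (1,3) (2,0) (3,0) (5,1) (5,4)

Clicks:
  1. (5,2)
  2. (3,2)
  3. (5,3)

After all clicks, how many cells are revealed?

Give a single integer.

Answer: 21

Derivation:
Click 1 (5,2) count=1: revealed 1 new [(5,2)] -> total=1
Click 2 (3,2) count=0: revealed 19 new [(0,4) (0,5) (1,4) (1,5) (2,1) (2,2) (2,3) (2,4) (2,5) (3,1) (3,2) (3,3) (3,4) (3,5) (4,1) (4,2) (4,3) (4,4) (4,5)] -> total=20
Click 3 (5,3) count=1: revealed 1 new [(5,3)] -> total=21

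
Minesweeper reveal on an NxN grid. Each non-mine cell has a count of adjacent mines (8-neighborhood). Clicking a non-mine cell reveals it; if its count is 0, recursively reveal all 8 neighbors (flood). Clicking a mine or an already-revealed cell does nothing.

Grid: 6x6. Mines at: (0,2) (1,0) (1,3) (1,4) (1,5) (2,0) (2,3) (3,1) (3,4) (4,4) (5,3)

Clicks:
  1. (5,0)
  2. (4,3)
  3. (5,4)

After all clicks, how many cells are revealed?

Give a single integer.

Click 1 (5,0) count=0: revealed 6 new [(4,0) (4,1) (4,2) (5,0) (5,1) (5,2)] -> total=6
Click 2 (4,3) count=3: revealed 1 new [(4,3)] -> total=7
Click 3 (5,4) count=2: revealed 1 new [(5,4)] -> total=8

Answer: 8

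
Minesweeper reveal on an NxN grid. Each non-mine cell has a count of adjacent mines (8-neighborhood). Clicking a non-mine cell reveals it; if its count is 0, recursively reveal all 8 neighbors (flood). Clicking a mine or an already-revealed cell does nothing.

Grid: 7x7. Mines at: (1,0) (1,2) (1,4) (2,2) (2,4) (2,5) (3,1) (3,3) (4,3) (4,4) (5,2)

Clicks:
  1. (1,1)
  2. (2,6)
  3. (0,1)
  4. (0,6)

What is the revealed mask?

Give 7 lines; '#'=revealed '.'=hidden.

Click 1 (1,1) count=3: revealed 1 new [(1,1)] -> total=1
Click 2 (2,6) count=1: revealed 1 new [(2,6)] -> total=2
Click 3 (0,1) count=2: revealed 1 new [(0,1)] -> total=3
Click 4 (0,6) count=0: revealed 4 new [(0,5) (0,6) (1,5) (1,6)] -> total=7

Answer: .#...##
.#...##
......#
.......
.......
.......
.......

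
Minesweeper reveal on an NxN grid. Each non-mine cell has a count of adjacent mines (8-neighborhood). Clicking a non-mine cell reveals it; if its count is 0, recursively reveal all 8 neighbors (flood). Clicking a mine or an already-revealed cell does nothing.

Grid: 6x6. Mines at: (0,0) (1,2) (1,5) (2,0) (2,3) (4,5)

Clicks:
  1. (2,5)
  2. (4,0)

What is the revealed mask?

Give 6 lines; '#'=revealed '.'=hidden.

Answer: ......
......
.....#
#####.
#####.
#####.

Derivation:
Click 1 (2,5) count=1: revealed 1 new [(2,5)] -> total=1
Click 2 (4,0) count=0: revealed 15 new [(3,0) (3,1) (3,2) (3,3) (3,4) (4,0) (4,1) (4,2) (4,3) (4,4) (5,0) (5,1) (5,2) (5,3) (5,4)] -> total=16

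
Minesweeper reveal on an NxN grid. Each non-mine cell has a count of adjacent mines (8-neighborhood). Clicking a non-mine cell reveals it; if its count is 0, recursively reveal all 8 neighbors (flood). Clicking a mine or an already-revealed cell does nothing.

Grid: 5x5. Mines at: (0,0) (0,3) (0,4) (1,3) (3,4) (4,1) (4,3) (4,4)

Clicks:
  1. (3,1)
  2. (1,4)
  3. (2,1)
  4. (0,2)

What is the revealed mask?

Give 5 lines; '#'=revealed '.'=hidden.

Click 1 (3,1) count=1: revealed 1 new [(3,1)] -> total=1
Click 2 (1,4) count=3: revealed 1 new [(1,4)] -> total=2
Click 3 (2,1) count=0: revealed 8 new [(1,0) (1,1) (1,2) (2,0) (2,1) (2,2) (3,0) (3,2)] -> total=10
Click 4 (0,2) count=2: revealed 1 new [(0,2)] -> total=11

Answer: ..#..
###.#
###..
###..
.....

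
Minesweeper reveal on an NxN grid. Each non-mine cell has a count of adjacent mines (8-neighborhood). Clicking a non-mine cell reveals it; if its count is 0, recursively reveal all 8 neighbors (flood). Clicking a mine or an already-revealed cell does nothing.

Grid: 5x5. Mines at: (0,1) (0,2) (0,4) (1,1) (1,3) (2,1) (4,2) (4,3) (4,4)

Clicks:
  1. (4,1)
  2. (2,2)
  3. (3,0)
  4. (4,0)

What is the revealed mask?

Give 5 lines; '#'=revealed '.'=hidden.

Answer: .....
.....
..#..
##...
##...

Derivation:
Click 1 (4,1) count=1: revealed 1 new [(4,1)] -> total=1
Click 2 (2,2) count=3: revealed 1 new [(2,2)] -> total=2
Click 3 (3,0) count=1: revealed 1 new [(3,0)] -> total=3
Click 4 (4,0) count=0: revealed 2 new [(3,1) (4,0)] -> total=5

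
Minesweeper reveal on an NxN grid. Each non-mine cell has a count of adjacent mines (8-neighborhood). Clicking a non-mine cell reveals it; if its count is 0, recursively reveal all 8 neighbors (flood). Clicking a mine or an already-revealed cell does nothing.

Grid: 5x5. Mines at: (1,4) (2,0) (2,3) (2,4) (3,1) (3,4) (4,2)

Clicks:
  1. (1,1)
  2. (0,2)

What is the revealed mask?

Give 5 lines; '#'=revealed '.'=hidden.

Click 1 (1,1) count=1: revealed 1 new [(1,1)] -> total=1
Click 2 (0,2) count=0: revealed 7 new [(0,0) (0,1) (0,2) (0,3) (1,0) (1,2) (1,3)] -> total=8

Answer: ####.
####.
.....
.....
.....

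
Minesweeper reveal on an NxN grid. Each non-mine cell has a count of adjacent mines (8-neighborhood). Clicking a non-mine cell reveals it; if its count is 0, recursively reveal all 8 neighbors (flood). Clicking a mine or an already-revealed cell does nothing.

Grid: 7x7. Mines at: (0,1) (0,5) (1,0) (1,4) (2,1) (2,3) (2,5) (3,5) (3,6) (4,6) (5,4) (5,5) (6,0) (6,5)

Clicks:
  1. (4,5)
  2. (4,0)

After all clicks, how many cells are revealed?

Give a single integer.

Answer: 16

Derivation:
Click 1 (4,5) count=5: revealed 1 new [(4,5)] -> total=1
Click 2 (4,0) count=0: revealed 15 new [(3,0) (3,1) (3,2) (3,3) (4,0) (4,1) (4,2) (4,3) (5,0) (5,1) (5,2) (5,3) (6,1) (6,2) (6,3)] -> total=16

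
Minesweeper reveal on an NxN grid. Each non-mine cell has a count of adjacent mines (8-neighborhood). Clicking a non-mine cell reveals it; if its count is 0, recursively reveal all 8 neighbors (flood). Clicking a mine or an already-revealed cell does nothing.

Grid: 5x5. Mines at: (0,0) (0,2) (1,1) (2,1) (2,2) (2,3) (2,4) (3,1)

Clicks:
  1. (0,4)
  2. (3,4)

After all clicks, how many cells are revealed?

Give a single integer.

Click 1 (0,4) count=0: revealed 4 new [(0,3) (0,4) (1,3) (1,4)] -> total=4
Click 2 (3,4) count=2: revealed 1 new [(3,4)] -> total=5

Answer: 5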